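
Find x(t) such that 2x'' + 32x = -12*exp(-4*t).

x = -3*exp(-4*t)/16 + C1*cos(4*t) + C2*sin(4*t)

Divide through by 2: x'' + 16x = -6*exp(-4*t).
Characteristic equation r² + 16 = 0 has discriminant (0)² - 4·(16) = -64 < 0, so r = ± 4i.
Hence x_h = C1*cos(4*t) + C2*sin(4*t).
Try x_p = A*exp(-4*t). Substituting into the equation and dividing by exp(-4*t) gives A = -3/16, so x_p = -3*exp(-4*t)/16.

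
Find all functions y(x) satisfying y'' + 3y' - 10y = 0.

Characteristic equation r² + 3r - 10 = 0 factors as (r + 5)(r - 2) = 0, so r = -5, 2.
Hence y_h = C1*exp(-5*x) + C2*exp(2*x).

y = C1*exp(-5*x) + C2*exp(2*x)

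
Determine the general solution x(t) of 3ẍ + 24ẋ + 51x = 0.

x = C1*cos(t)*exp(-4*t) + C2*exp(-4*t)*sin(t)

Divide through by 3: x'' + 8x' + 17x = 0.
Characteristic equation r² + 8r + 17 = 0 has discriminant (8)² - 4·(17) = -4 < 0, so r = -4 ± i.
Hence x_h = C1*cos(t)*exp(-4*t) + C2*exp(-4*t)*sin(t).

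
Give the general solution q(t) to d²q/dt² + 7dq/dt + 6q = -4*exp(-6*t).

Characteristic equation r² + 7r + 6 = 0 factors as (r + 6)(r + 1) = 0, so r = -6, -1.
Hence q_h = C1*exp(-6*t) + C2*exp(-t).
Since exp(-6*t) solves the homogeneous equation (r = -6 is a root of multiplicity 1), multiply the trial by t. Try q_p = A*t*exp(-6*t). Substituting into the equation and dividing by exp(-6*t) gives A = 4/5, so q_p = 4*t*exp(-6*t)/5.

q = C1*exp(-6*t) + C2*exp(-t) + 4*t*exp(-6*t)/5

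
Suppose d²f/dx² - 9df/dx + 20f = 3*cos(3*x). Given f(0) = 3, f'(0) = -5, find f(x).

Characteristic equation r² - 9r + 20 = 0 factors as (r - 4)(r - 5) = 0, so r = 4, 5.
Hence f_h = C1*exp(4*x) + C2*exp(5*x).
Try f_p = A*cos(3*x) + B*sin(3*x). Substituting and equating the coefficients of cos(3x) and sin(3x) gives A = 33/850, B = -81/850, so f_p = -81*sin(3*x)/850 + 33*cos(3*x)/850.
General solution: f = -81*sin(3*x)/850 + 33*cos(3*x)/850 + C1*exp(4*x) + C2*exp(5*x).
Apply the initial conditions: f(0) = 33/850 + C1 + C2 = 3 and f'(0) = -243/850 + 4*C1 + 5*C2 = -5. Solving gives C1 = 488/25, C2 = -563/34.

f = -563*exp(5*x)/34 - 81*sin(3*x)/850 + 33*cos(3*x)/850 + 488*exp(4*x)/25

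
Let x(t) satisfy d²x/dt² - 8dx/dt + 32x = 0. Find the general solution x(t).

Characteristic equation r² - 8r + 32 = 0 has discriminant (-8)² - 4·(32) = -64 < 0, so r = 4 ± 4i.
Hence x_h = C1*cos(4*t)*exp(4*t) + C2*exp(4*t)*sin(4*t).

x = C1*cos(4*t)*exp(4*t) + C2*exp(4*t)*sin(4*t)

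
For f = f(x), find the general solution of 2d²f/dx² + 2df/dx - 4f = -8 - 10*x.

f = 13/4 + 5*x/2 + C1*exp(-2*x) + C2*exp(x)

Divide through by 2: f'' + f' - 2f = -4 - 5*x.
Characteristic equation r² + r - 2 = 0 factors as (r + 2)(r - 1) = 0, so r = -2, 1.
Hence f_h = C1*exp(-2*x) + C2*exp(x).
For the particular solution try f_p = A0 + A1*x. Substituting and matching coefficients of each power of x gives A0 = 13/4, A1 = 5/2, so f_p = 13/4 + 5*x/2.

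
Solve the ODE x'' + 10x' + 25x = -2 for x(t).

x = -2/25 + C1*exp(-5*t) + C2*t*exp(-5*t)

Characteristic equation r² + 10r + 25 = 0 has discriminant (10)² - 4·(25) = 0, so r = -5 is a repeated root.
Hence x_h = (C1 + C2*t)*exp(-5*t).
For the particular solution try x_p = A0. Substituting and matching coefficients of each power of t gives A0 = -2/25, so x_p = -2/25.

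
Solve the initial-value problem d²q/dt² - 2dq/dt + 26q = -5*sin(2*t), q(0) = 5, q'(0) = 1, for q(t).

q = -11*sin(2*t)/50 - cos(2*t)/25 - 18*exp(t)*sin(5*t)/25 + 126*cos(5*t)*exp(t)/25

Characteristic equation r² - 2r + 26 = 0 has discriminant (-2)² - 4·(26) = -100 < 0, so r = 1 ± 5i.
Hence q_h = C1*cos(5*t)*exp(t) + C2*exp(t)*sin(5*t).
Try q_p = A*cos(2*t) + B*sin(2*t). Substituting and equating the coefficients of cos(2t) and sin(2t) gives A = -1/25, B = -11/50, so q_p = -11*sin(2*t)/50 - cos(2*t)/25.
General solution: q = -11*sin(2*t)/50 - cos(2*t)/25 + C1*cos(5*t)*exp(t) + C2*exp(t)*sin(5*t).
Apply the initial conditions: q(0) = -1/25 + C1 = 5 and q'(0) = -11/25 + C1 + 5*C2 = 1. Solving gives C1 = 126/25, C2 = -18/25.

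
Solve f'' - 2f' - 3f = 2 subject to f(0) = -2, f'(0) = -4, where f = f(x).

Characteristic equation r² - 2r - 3 = 0 factors as (r - 3)(r + 1) = 0, so r = 3, -1.
Hence f_h = C1*exp(3*x) + C2*exp(-x).
For the particular solution try f_p = A0. Substituting and matching coefficients of each power of x gives A0 = -2/3, so f_p = -2/3.
General solution: f = -2/3 + C1*exp(3*x) + C2*exp(-x).
Apply the initial conditions: f(0) = -2/3 + C1 + C2 = -2 and f'(0) = -C2 + 3*C1 = -4. Solving gives C1 = -4/3, C2 = 0.

f = -2/3 - 4*exp(3*x)/3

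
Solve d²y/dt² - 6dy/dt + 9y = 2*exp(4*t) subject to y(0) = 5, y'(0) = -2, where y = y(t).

Characteristic equation r² - 6r + 9 = 0 has discriminant (-6)² - 4·(9) = 0, so r = 3 is a repeated root.
Hence y_h = (C1 + C2*t)*exp(3*t).
Try y_p = A*exp(4*t). Substituting into the equation and dividing by exp(4*t) gives A = 2, so y_p = 2*exp(4*t).
General solution: y = 2*exp(4*t) + C1*exp(3*t) + C2*t*exp(3*t).
Apply the initial conditions: y(0) = 2 + C1 = 5 and y'(0) = 8 + C2 + 3*C1 = -2. Solving gives C1 = 3, C2 = -19.

y = 2*exp(4*t) + 3*exp(3*t) - 19*t*exp(3*t)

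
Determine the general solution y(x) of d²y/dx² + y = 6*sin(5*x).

Characteristic equation r² + 1 = 0 has discriminant (0)² - 4·(1) = -4 < 0, so r = ± i.
Hence y_h = C1*cos(x) + C2*sin(x).
Try y_p = A*cos(5*x) + B*sin(5*x). Substituting and equating the coefficients of cos(5x) and sin(5x) gives A = 0, B = -1/4, so y_p = -sin(5*x)/4.

y = -sin(5*x)/4 + C1*cos(x) + C2*sin(x)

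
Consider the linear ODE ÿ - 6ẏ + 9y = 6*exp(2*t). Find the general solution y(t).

Characteristic equation r² - 6r + 9 = 0 has discriminant (-6)² - 4·(9) = 0, so r = 3 is a repeated root.
Hence y_h = (C1 + C2*t)*exp(3*t).
Try y_p = A*exp(2*t). Substituting into the equation and dividing by exp(2*t) gives A = 6, so y_p = 6*exp(2*t).

y = 6*exp(2*t) + C1*exp(3*t) + C2*t*exp(3*t)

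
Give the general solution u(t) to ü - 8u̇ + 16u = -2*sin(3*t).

Characteristic equation r² - 8r + 16 = 0 has discriminant (-8)² - 4·(16) = 0, so r = 4 is a repeated root.
Hence u_h = (C1 + C2*t)*exp(4*t).
Try u_p = A*cos(3*t) + B*sin(3*t). Substituting and equating the coefficients of cos(3t) and sin(3t) gives A = -48/625, B = -14/625, so u_p = -48*cos(3*t)/625 - 14*sin(3*t)/625.

u = -48*cos(3*t)/625 - 14*sin(3*t)/625 + C1*exp(4*t) + C2*t*exp(4*t)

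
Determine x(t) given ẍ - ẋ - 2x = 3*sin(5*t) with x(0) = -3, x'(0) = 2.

x = -223*exp(-t)/78 - 81*sin(5*t)/754 - 14*exp(2*t)/87 + 15*cos(5*t)/754

Characteristic equation r² - r - 2 = 0 factors as (r + 1)(r - 2) = 0, so r = -1, 2.
Hence x_h = C1*exp(-t) + C2*exp(2*t).
Try x_p = A*cos(5*t) + B*sin(5*t). Substituting and equating the coefficients of cos(5t) and sin(5t) gives A = 15/754, B = -81/754, so x_p = -81*sin(5*t)/754 + 15*cos(5*t)/754.
General solution: x = -81*sin(5*t)/754 + 15*cos(5*t)/754 + C1*exp(-t) + C2*exp(2*t).
Apply the initial conditions: x(0) = 15/754 + C1 + C2 = -3 and x'(0) = -405/754 - C1 + 2*C2 = 2. Solving gives C1 = -223/78, C2 = -14/87.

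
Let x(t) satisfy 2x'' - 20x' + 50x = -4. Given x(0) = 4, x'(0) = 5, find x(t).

Divide through by 2: x'' - 10x' + 25x = -2.
Characteristic equation r² - 10r + 25 = 0 has discriminant (-10)² - 4·(25) = 0, so r = 5 is a repeated root.
Hence x_h = (C1 + C2*t)*exp(5*t).
For the particular solution try x_p = A0. Substituting and matching coefficients of each power of t gives A0 = -2/25, so x_p = -2/25.
General solution: x = -2/25 + C1*exp(5*t) + C2*t*exp(5*t).
Apply the initial conditions: x(0) = -2/25 + C1 = 4 and x'(0) = C2 + 5*C1 = 5. Solving gives C1 = 102/25, C2 = -77/5.

x = -2/25 + 102*exp(5*t)/25 - 77*t*exp(5*t)/5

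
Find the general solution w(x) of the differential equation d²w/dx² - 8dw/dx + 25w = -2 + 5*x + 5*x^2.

Characteristic equation r² - 8r + 25 = 0 has discriminant (-8)² - 4·(25) = -36 < 0, so r = 4 ± 3i.
Hence w_h = C1*cos(3*x)*exp(4*x) + C2*exp(4*x)*sin(3*x).
For the particular solution try w_p = A0 + A1*x + A2*x^2. Substituting and matching coefficients of each power of x gives A0 = 28/3125, A1 = 41/125, A2 = 1/5, so w_p = 28/3125 + x^2/5 + 41*x/125.

w = 28/3125 + x**2/5 + 41*x/125 + C1*cos(3*x)*exp(4*x) + C2*exp(4*x)*sin(3*x)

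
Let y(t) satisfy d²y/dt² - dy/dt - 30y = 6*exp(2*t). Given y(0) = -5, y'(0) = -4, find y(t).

Characteristic equation r² - r - 30 = 0 factors as (r + 5)(r - 6) = 0, so r = -5, 6.
Hence y_h = C1*exp(-5*t) + C2*exp(6*t).
Try y_p = A*exp(2*t). Substituting into the equation and dividing by exp(2*t) gives A = -3/14, so y_p = -3*exp(2*t)/14.
General solution: y = -3*exp(2*t)/14 + C1*exp(-5*t) + C2*exp(6*t).
Apply the initial conditions: y(0) = -3/14 + C1 + C2 = -5 and y'(0) = -3/7 - 5*C1 + 6*C2 = -4. Solving gives C1 = -16/7, C2 = -5/2.

y = -16*exp(-5*t)/7 - 5*exp(6*t)/2 - 3*exp(2*t)/14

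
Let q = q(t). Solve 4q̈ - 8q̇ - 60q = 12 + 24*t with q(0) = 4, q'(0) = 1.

q = -11/75 - 2*t/5 + 29*exp(-3*t)/12 + 173*exp(5*t)/100

Divide through by 4: q'' - 2q' - 15q = 3 + 6*t.
Characteristic equation r² - 2r - 15 = 0 factors as (r + 3)(r - 5) = 0, so r = -3, 5.
Hence q_h = C1*exp(-3*t) + C2*exp(5*t).
For the particular solution try q_p = A0 + A1*t. Substituting and matching coefficients of each power of t gives A0 = -11/75, A1 = -2/5, so q_p = -11/75 - 2*t/5.
General solution: q = -11/75 - 2*t/5 + C1*exp(-3*t) + C2*exp(5*t).
Apply the initial conditions: q(0) = -11/75 + C1 + C2 = 4 and q'(0) = -2/5 - 3*C1 + 5*C2 = 1. Solving gives C1 = 29/12, C2 = 173/100.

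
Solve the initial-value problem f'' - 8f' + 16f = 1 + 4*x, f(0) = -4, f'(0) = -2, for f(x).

f = 3/16 - 67*exp(4*x)/16 + x/4 + 29*x*exp(4*x)/2

Characteristic equation r² - 8r + 16 = 0 has discriminant (-8)² - 4·(16) = 0, so r = 4 is a repeated root.
Hence f_h = (C1 + C2*x)*exp(4*x).
For the particular solution try f_p = A0 + A1*x. Substituting and matching coefficients of each power of x gives A0 = 3/16, A1 = 1/4, so f_p = 3/16 + x/4.
General solution: f = 3/16 + x/4 + C1*exp(4*x) + C2*x*exp(4*x).
Apply the initial conditions: f(0) = 3/16 + C1 = -4 and f'(0) = 1/4 + C2 + 4*C1 = -2. Solving gives C1 = -67/16, C2 = 29/2.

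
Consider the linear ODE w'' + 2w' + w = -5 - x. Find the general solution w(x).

w = -3 - x + C1*exp(-x) + C2*x*exp(-x)

Characteristic equation r² + 2r + 1 = 0 has discriminant (2)² - 4·(1) = 0, so r = -1 is a repeated root.
Hence w_h = (C1 + C2*x)*exp(-x).
For the particular solution try w_p = A0 + A1*x. Substituting and matching coefficients of each power of x gives A0 = -3, A1 = -1, so w_p = -3 - x.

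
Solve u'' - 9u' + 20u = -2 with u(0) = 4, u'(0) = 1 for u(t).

u = -1/10 - 77*exp(5*t)/5 + 39*exp(4*t)/2

Characteristic equation r² - 9r + 20 = 0 factors as (r - 5)(r - 4) = 0, so r = 5, 4.
Hence u_h = C1*exp(5*t) + C2*exp(4*t).
For the particular solution try u_p = A0. Substituting and matching coefficients of each power of t gives A0 = -1/10, so u_p = -1/10.
General solution: u = -1/10 + C1*exp(5*t) + C2*exp(4*t).
Apply the initial conditions: u(0) = -1/10 + C1 + C2 = 4 and u'(0) = 4*C2 + 5*C1 = 1. Solving gives C1 = -77/5, C2 = 39/2.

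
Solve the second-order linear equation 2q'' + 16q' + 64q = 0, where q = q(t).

Divide through by 2: q'' + 8q' + 32q = 0.
Characteristic equation r² + 8r + 32 = 0 has discriminant (8)² - 4·(32) = -64 < 0, so r = -4 ± 4i.
Hence q_h = C1*cos(4*t)*exp(-4*t) + C2*exp(-4*t)*sin(4*t).

q = C1*cos(4*t)*exp(-4*t) + C2*exp(-4*t)*sin(4*t)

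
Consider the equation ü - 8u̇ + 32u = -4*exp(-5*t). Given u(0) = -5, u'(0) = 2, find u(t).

u = -4*exp(-5*t)/97 - 481*cos(4*t)*exp(4*t)/97 + 1049*exp(4*t)*sin(4*t)/194

Characteristic equation r² - 8r + 32 = 0 has discriminant (-8)² - 4·(32) = -64 < 0, so r = 4 ± 4i.
Hence u_h = C1*cos(4*t)*exp(4*t) + C2*exp(4*t)*sin(4*t).
Try u_p = A*exp(-5*t). Substituting into the equation and dividing by exp(-5*t) gives A = -4/97, so u_p = -4*exp(-5*t)/97.
General solution: u = -4*exp(-5*t)/97 + C1*cos(4*t)*exp(4*t) + C2*exp(4*t)*sin(4*t).
Apply the initial conditions: u(0) = -4/97 + C1 = -5 and u'(0) = 20/97 + 4*C1 + 4*C2 = 2. Solving gives C1 = -481/97, C2 = 1049/194.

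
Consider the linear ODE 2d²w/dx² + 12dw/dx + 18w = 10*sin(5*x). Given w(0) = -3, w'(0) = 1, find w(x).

Divide through by 2: w'' + 6w' + 9w = 5*sin(5*x).
Characteristic equation r² + 6r + 9 = 0 has discriminant (6)² - 4·(9) = 0, so r = -3 is a repeated root.
Hence w_h = (C1 + C2*x)*exp(-3*x).
Try w_p = A*cos(5*x) + B*sin(5*x). Substituting and equating the coefficients of cos(5x) and sin(5x) gives A = -75/578, B = -20/289, so w_p = -75*cos(5*x)/578 - 20*sin(5*x)/289.
General solution: w = -75*cos(5*x)/578 - 20*sin(5*x)/289 + C1*exp(-3*x) + C2*x*exp(-3*x).
Apply the initial conditions: w(0) = -75/578 + C1 = -3 and w'(0) = -100/289 + C2 - 3*C1 = 1. Solving gives C1 = -1659/578, C2 = -247/34.

w = -1659*exp(-3*x)/578 - 75*cos(5*x)/578 - 20*sin(5*x)/289 - 247*x*exp(-3*x)/34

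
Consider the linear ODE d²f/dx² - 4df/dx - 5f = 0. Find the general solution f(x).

Characteristic equation r² - 4r - 5 = 0 factors as (r + 1)(r - 5) = 0, so r = -1, 5.
Hence f_h = C1*exp(-x) + C2*exp(5*x).

f = C1*exp(-x) + C2*exp(5*x)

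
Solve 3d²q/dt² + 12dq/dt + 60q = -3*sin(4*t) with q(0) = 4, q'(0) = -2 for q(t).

q = -sin(4*t)/68 + cos(4*t)/17 + 67*cos(4*t)*exp(-2*t)/17 + 101*exp(-2*t)*sin(4*t)/68

Divide through by 3: q'' + 4q' + 20q = -sin(4*t).
Characteristic equation r² + 4r + 20 = 0 has discriminant (4)² - 4·(20) = -64 < 0, so r = -2 ± 4i.
Hence q_h = C1*cos(4*t)*exp(-2*t) + C2*exp(-2*t)*sin(4*t).
Try q_p = A*cos(4*t) + B*sin(4*t). Substituting and equating the coefficients of cos(4t) and sin(4t) gives A = 1/17, B = -1/68, so q_p = -sin(4*t)/68 + cos(4*t)/17.
General solution: q = -sin(4*t)/68 + cos(4*t)/17 + C1*cos(4*t)*exp(-2*t) + C2*exp(-2*t)*sin(4*t).
Apply the initial conditions: q(0) = 1/17 + C1 = 4 and q'(0) = -1/17 - 2*C1 + 4*C2 = -2. Solving gives C1 = 67/17, C2 = 101/68.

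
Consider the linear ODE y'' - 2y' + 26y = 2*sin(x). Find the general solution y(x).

Characteristic equation r² - 2r + 26 = 0 has discriminant (-2)² - 4·(26) = -100 < 0, so r = 1 ± 5i.
Hence y_h = C1*cos(5*x)*exp(x) + C2*exp(x)*sin(5*x).
Try y_p = A*cos(x) + B*sin(x). Substituting and equating the coefficients of cos(x) and sin(x) gives A = 4/629, B = 50/629, so y_p = 4*cos(x)/629 + 50*sin(x)/629.

y = 4*cos(x)/629 + 50*sin(x)/629 + C1*cos(5*x)*exp(x) + C2*exp(x)*sin(5*x)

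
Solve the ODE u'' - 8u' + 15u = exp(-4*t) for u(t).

u = exp(-4*t)/63 + C1*exp(5*t) + C2*exp(3*t)

Characteristic equation r² - 8r + 15 = 0 factors as (r - 5)(r - 3) = 0, so r = 5, 3.
Hence u_h = C1*exp(5*t) + C2*exp(3*t).
Try u_p = A*exp(-4*t). Substituting into the equation and dividing by exp(-4*t) gives A = 1/63, so u_p = exp(-4*t)/63.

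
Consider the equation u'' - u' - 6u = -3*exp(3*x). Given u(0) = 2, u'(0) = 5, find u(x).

u = 2*exp(-2*x)/25 + 48*exp(3*x)/25 - 3*x*exp(3*x)/5

Characteristic equation r² - r - 6 = 0 factors as (r - 3)(r + 2) = 0, so r = 3, -2.
Hence u_h = C1*exp(3*x) + C2*exp(-2*x).
Since exp(3*x) solves the homogeneous equation (r = 3 is a root of multiplicity 1), multiply the trial by x. Try u_p = A*x*exp(3*x). Substituting into the equation and dividing by exp(3*x) gives A = -3/5, so u_p = -3*x*exp(3*x)/5.
General solution: u = C1*exp(3*x) + C2*exp(-2*x) - 3*x*exp(3*x)/5.
Apply the initial conditions: u(0) = C1 + C2 = 2 and u'(0) = -3/5 - 2*C2 + 3*C1 = 5. Solving gives C1 = 48/25, C2 = 2/25.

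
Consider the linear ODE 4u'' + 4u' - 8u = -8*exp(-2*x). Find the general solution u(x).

u = C1*exp(-2*x) + C2*exp(x) + 2*x*exp(-2*x)/3

Divide through by 4: u'' + u' - 2u = -2*exp(-2*x).
Characteristic equation r² + r - 2 = 0 factors as (r + 2)(r - 1) = 0, so r = -2, 1.
Hence u_h = C1*exp(-2*x) + C2*exp(x).
Since exp(-2*x) solves the homogeneous equation (r = -2 is a root of multiplicity 1), multiply the trial by x. Try u_p = A*x*exp(-2*x). Substituting into the equation and dividing by exp(-2*x) gives A = 2/3, so u_p = 2*x*exp(-2*x)/3.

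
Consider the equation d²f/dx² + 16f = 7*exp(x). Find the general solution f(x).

Characteristic equation r² + 16 = 0 has discriminant (0)² - 4·(16) = -64 < 0, so r = ± 4i.
Hence f_h = C1*cos(4*x) + C2*sin(4*x).
Try f_p = A*exp(x). Substituting into the equation and dividing by exp(x) gives A = 7/17, so f_p = 7*exp(x)/17.

f = 7*exp(x)/17 + C1*cos(4*x) + C2*sin(4*x)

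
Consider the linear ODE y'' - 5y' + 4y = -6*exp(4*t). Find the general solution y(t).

Characteristic equation r² - 5r + 4 = 0 factors as (r - 1)(r - 4) = 0, so r = 1, 4.
Hence y_h = C1*exp(t) + C2*exp(4*t).
Since exp(4*t) solves the homogeneous equation (r = 4 is a root of multiplicity 1), multiply the trial by t. Try y_p = A*t*exp(4*t). Substituting into the equation and dividing by exp(4*t) gives A = -2, so y_p = -2*t*exp(4*t).

y = C1*exp(t) + C2*exp(4*t) - 2*t*exp(4*t)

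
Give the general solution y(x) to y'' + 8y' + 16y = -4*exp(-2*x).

Characteristic equation r² + 8r + 16 = 0 has discriminant (8)² - 4·(16) = 0, so r = -4 is a repeated root.
Hence y_h = (C1 + C2*x)*exp(-4*x).
Try y_p = A*exp(-2*x). Substituting into the equation and dividing by exp(-2*x) gives A = -1, so y_p = -exp(-2*x).

y = -exp(-2*x) + C1*exp(-4*x) + C2*x*exp(-4*x)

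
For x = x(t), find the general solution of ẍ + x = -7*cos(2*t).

Characteristic equation r² + 1 = 0 has discriminant (0)² - 4·(1) = -4 < 0, so r = ± i.
Hence x_h = C1*cos(t) + C2*sin(t).
Try x_p = A*cos(2*t) + B*sin(2*t). Substituting and equating the coefficients of cos(2t) and sin(2t) gives A = 7/3, B = 0, so x_p = 7*cos(2*t)/3.

x = 7*cos(2*t)/3 + C1*cos(t) + C2*sin(t)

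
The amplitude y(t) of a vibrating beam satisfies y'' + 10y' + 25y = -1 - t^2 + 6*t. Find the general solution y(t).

y = -91/625 - t**2/25 + 34*t/125 + C1*exp(-5*t) + C2*t*exp(-5*t)

Characteristic equation r² + 10r + 25 = 0 has discriminant (10)² - 4·(25) = 0, so r = -5 is a repeated root.
Hence y_h = (C1 + C2*t)*exp(-5*t).
For the particular solution try y_p = A0 + A1*t + A2*t^2. Substituting and matching coefficients of each power of t gives A0 = -91/625, A1 = 34/125, A2 = -1/25, so y_p = -91/625 - t^2/25 + 34*t/125.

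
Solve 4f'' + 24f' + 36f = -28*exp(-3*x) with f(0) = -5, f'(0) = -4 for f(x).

f = -5*exp(-3*x) - 19*x*exp(-3*x) - 7*x**2*exp(-3*x)/2

Divide through by 4: f'' + 6f' + 9f = -7*exp(-3*x).
Characteristic equation r² + 6r + 9 = 0 has discriminant (6)² - 4·(9) = 0, so r = -3 is a repeated root.
Hence f_h = (C1 + C2*x)*exp(-3*x).
Since exp(-3*x) solves the homogeneous equation (r = -3 is a root of multiplicity 2), multiply the trial by x^2. Try f_p = A*x^2*exp(-3*x). Substituting into the equation and dividing by exp(-3*x) gives A = -7/2, so f_p = -7*x^2*exp(-3*x)/2.
General solution: f = C1*exp(-3*x) - 7*x^2*exp(-3*x)/2 + C2*x*exp(-3*x).
Apply the initial conditions: f(0) = C1 = -5 and f'(0) = C2 - 3*C1 = -4. Solving gives C1 = -5, C2 = -19.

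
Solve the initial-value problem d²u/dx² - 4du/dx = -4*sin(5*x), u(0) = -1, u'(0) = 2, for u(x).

u = -13/10 - 16*cos(5*x)/205 + 4*sin(5*x)/41 + 31*exp(4*x)/82

Characteristic equation r² - 4r = 0 factors as (r - 4)r = 0, so r = 4, 0.
Hence u_h = C1*exp(4*x) + C2.
Try u_p = A*cos(5*x) + B*sin(5*x). Substituting and equating the coefficients of cos(5x) and sin(5x) gives A = -16/205, B = 4/41, so u_p = -16*cos(5*x)/205 + 4*sin(5*x)/41.
General solution: u = C2 - 16*cos(5*x)/205 + 4*sin(5*x)/41 + C1*exp(4*x).
Apply the initial conditions: u(0) = -16/205 + C1 + C2 = -1 and u'(0) = 20/41 + 4*C1 = 2. Solving gives C1 = 31/82, C2 = -13/10.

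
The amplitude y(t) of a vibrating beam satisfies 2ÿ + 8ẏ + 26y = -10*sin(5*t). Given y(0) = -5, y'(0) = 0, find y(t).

Divide through by 2: y'' + 4y' + 13y = -5*sin(5*t).
Characteristic equation r² + 4r + 13 = 0 has discriminant (4)² - 4·(13) = -36 < 0, so r = -2 ± 3i.
Hence y_h = C1*cos(3*t)*exp(-2*t) + C2*exp(-2*t)*sin(3*t).
Try y_p = A*cos(5*t) + B*sin(5*t). Substituting and equating the coefficients of cos(5t) and sin(5t) gives A = 25/136, B = 15/136, so y_p = 15*sin(5*t)/136 + 25*cos(5*t)/136.
General solution: y = 15*sin(5*t)/136 + 25*cos(5*t)/136 + C1*cos(3*t)*exp(-2*t) + C2*exp(-2*t)*sin(3*t).
Apply the initial conditions: y(0) = 25/136 + C1 = -5 and y'(0) = 75/136 - 2*C1 + 3*C2 = 0. Solving gives C1 = -705/136, C2 = -495/136.

y = 15*sin(5*t)/136 + 25*cos(5*t)/136 - 705*cos(3*t)*exp(-2*t)/136 - 495*exp(-2*t)*sin(3*t)/136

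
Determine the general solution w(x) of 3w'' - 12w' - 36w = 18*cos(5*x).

Divide through by 3: w'' - 4w' - 12w = 6*cos(5*x).
Characteristic equation r² - 4r - 12 = 0 factors as (r + 2)(r - 6) = 0, so r = -2, 6.
Hence w_h = C1*exp(-2*x) + C2*exp(6*x).
Try w_p = A*cos(5*x) + B*sin(5*x). Substituting and equating the coefficients of cos(5x) and sin(5x) gives A = -222/1769, B = -120/1769, so w_p = -222*cos(5*x)/1769 - 120*sin(5*x)/1769.

w = -222*cos(5*x)/1769 - 120*sin(5*x)/1769 + C1*exp(-2*x) + C2*exp(6*x)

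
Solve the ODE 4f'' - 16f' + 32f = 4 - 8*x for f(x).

f = -x/4 + C1*cos(2*x)*exp(2*x) + C2*exp(2*x)*sin(2*x)

Divide through by 4: f'' - 4f' + 8f = 1 - 2*x.
Characteristic equation r² - 4r + 8 = 0 has discriminant (-4)² - 4·(8) = -16 < 0, so r = 2 ± 2i.
Hence f_h = C1*cos(2*x)*exp(2*x) + C2*exp(2*x)*sin(2*x).
For the particular solution try f_p = A0 + A1*x. Substituting and matching coefficients of each power of x gives A0 = 0, A1 = -1/4, so f_p = -x/4.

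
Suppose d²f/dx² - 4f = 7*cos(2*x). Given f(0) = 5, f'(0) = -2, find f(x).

Characteristic equation r² - 4 = 0 factors as (r + 2)(r - 2) = 0, so r = -2, 2.
Hence f_h = C1*exp(-2*x) + C2*exp(2*x).
Try f_p = A*cos(2*x) + B*sin(2*x). Substituting and equating the coefficients of cos(2x) and sin(2x) gives A = -7/8, B = 0, so f_p = -7*cos(2*x)/8.
General solution: f = -7*cos(2*x)/8 + C1*exp(-2*x) + C2*exp(2*x).
Apply the initial conditions: f(0) = -7/8 + C1 + C2 = 5 and f'(0) = -2*C1 + 2*C2 = -2. Solving gives C1 = 55/16, C2 = 39/16.

f = -7*cos(2*x)/8 + 39*exp(2*x)/16 + 55*exp(-2*x)/16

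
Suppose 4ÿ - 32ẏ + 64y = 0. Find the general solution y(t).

y = C1*exp(4*t) + C2*t*exp(4*t)

Divide through by 4: y'' - 8y' + 16y = 0.
Characteristic equation r² - 8r + 16 = 0 has discriminant (-8)² - 4·(16) = 0, so r = 4 is a repeated root.
Hence y_h = (C1 + C2*t)*exp(4*t).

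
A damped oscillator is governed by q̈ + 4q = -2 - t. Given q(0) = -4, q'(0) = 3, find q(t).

q = -1/2 - 7*cos(2*t)/2 - t/4 + 13*sin(2*t)/8

Characteristic equation r² + 4 = 0 has discriminant (0)² - 4·(4) = -16 < 0, so r = ± 2i.
Hence q_h = C1*cos(2*t) + C2*sin(2*t).
For the particular solution try q_p = A0 + A1*t. Substituting and matching coefficients of each power of t gives A0 = -1/2, A1 = -1/4, so q_p = -1/2 - t/4.
General solution: q = -1/2 - t/4 + C1*cos(2*t) + C2*sin(2*t).
Apply the initial conditions: q(0) = -1/2 + C1 = -4 and q'(0) = -1/4 + 2*C2 = 3. Solving gives C1 = -7/2, C2 = 13/8.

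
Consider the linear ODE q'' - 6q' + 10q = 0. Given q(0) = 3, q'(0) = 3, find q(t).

q = -6*exp(3*t)*sin(t) + 3*cos(t)*exp(3*t)

Characteristic equation r² - 6r + 10 = 0 has discriminant (-6)² - 4·(10) = -4 < 0, so r = 3 ± i.
Hence q_h = C1*cos(t)*exp(3*t) + C2*exp(3*t)*sin(t).
Apply the initial conditions: q(0) = C1 = 3 and q'(0) = C2 + 3*C1 = 3. Solving gives C1 = 3, C2 = -6.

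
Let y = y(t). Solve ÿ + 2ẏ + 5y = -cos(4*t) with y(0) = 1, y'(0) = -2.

Characteristic equation r² + 2r + 5 = 0 has discriminant (2)² - 4·(5) = -16 < 0, so r = -1 ± 2i.
Hence y_h = C1*cos(2*t)*exp(-t) + C2*exp(-t)*sin(2*t).
Try y_p = A*cos(4*t) + B*sin(4*t). Substituting and equating the coefficients of cos(4t) and sin(4t) gives A = 11/185, B = -8/185, so y_p = -8*sin(4*t)/185 + 11*cos(4*t)/185.
General solution: y = -8*sin(4*t)/185 + 11*cos(4*t)/185 + C1*cos(2*t)*exp(-t) + C2*exp(-t)*sin(2*t).
Apply the initial conditions: y(0) = 11/185 + C1 = 1 and y'(0) = -32/185 - C1 + 2*C2 = -2. Solving gives C1 = 174/185, C2 = -82/185.

y = -8*sin(4*t)/185 + 11*cos(4*t)/185 - 82*exp(-t)*sin(2*t)/185 + 174*cos(2*t)*exp(-t)/185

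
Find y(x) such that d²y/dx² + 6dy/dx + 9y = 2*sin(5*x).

y = -15*cos(5*x)/289 - 8*sin(5*x)/289 + C1*exp(-3*x) + C2*x*exp(-3*x)

Characteristic equation r² + 6r + 9 = 0 has discriminant (6)² - 4·(9) = 0, so r = -3 is a repeated root.
Hence y_h = (C1 + C2*x)*exp(-3*x).
Try y_p = A*cos(5*x) + B*sin(5*x). Substituting and equating the coefficients of cos(5x) and sin(5x) gives A = -15/289, B = -8/289, so y_p = -15*cos(5*x)/289 - 8*sin(5*x)/289.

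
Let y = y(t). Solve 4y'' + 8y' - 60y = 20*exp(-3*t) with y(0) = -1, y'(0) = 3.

Divide through by 4: y'' + 2y' - 15y = 5*exp(-3*t).
Characteristic equation r² + 2r - 15 = 0 factors as (r - 3)(r + 5) = 0, so r = 3, -5.
Hence y_h = C1*exp(3*t) + C2*exp(-5*t).
Try y_p = A*exp(-3*t). Substituting into the equation and dividing by exp(-3*t) gives A = -5/12, so y_p = -5*exp(-3*t)/12.
General solution: y = -5*exp(-3*t)/12 + C1*exp(3*t) + C2*exp(-5*t).
Apply the initial conditions: y(0) = -5/12 + C1 + C2 = -1 and y'(0) = 5/4 - 5*C2 + 3*C1 = 3. Solving gives C1 = -7/48, C2 = -7/16.

y = -7*exp(-5*t)/16 - 7*exp(3*t)/48 - 5*exp(-3*t)/12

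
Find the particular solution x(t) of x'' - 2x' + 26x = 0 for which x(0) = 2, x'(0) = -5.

x = 2*cos(5*t)*exp(t) - 7*exp(t)*sin(5*t)/5

Characteristic equation r² - 2r + 26 = 0 has discriminant (-2)² - 4·(26) = -100 < 0, so r = 1 ± 5i.
Hence x_h = C1*cos(5*t)*exp(t) + C2*exp(t)*sin(5*t).
Apply the initial conditions: x(0) = C1 = 2 and x'(0) = C1 + 5*C2 = -5. Solving gives C1 = 2, C2 = -7/5.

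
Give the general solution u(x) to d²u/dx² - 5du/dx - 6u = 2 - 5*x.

Characteristic equation r² - 5r - 6 = 0 factors as (r + 1)(r - 6) = 0, so r = -1, 6.
Hence u_h = C1*exp(-x) + C2*exp(6*x).
For the particular solution try u_p = A0 + A1*x. Substituting and matching coefficients of each power of x gives A0 = -37/36, A1 = 5/6, so u_p = -37/36 + 5*x/6.

u = -37/36 + 5*x/6 + C1*exp(-x) + C2*exp(6*x)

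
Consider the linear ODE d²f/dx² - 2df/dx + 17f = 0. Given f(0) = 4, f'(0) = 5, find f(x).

Characteristic equation r² - 2r + 17 = 0 has discriminant (-2)² - 4·(17) = -64 < 0, so r = 1 ± 4i.
Hence f_h = C1*cos(4*x)*exp(x) + C2*exp(x)*sin(4*x).
Apply the initial conditions: f(0) = C1 = 4 and f'(0) = C1 + 4*C2 = 5. Solving gives C1 = 4, C2 = 1/4.

f = 4*cos(4*x)*exp(x) + exp(x)*sin(4*x)/4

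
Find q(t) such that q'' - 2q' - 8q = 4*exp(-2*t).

Characteristic equation r² - 2r - 8 = 0 factors as (r + 2)(r - 4) = 0, so r = -2, 4.
Hence q_h = C1*exp(-2*t) + C2*exp(4*t).
Since exp(-2*t) solves the homogeneous equation (r = -2 is a root of multiplicity 1), multiply the trial by t. Try q_p = A*t*exp(-2*t). Substituting into the equation and dividing by exp(-2*t) gives A = -2/3, so q_p = -2*t*exp(-2*t)/3.

q = C1*exp(-2*t) + C2*exp(4*t) - 2*t*exp(-2*t)/3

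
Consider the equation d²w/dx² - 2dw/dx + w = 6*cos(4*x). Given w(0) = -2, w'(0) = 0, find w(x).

Characteristic equation r² - 2r + 1 = 0 has discriminant (-2)² - 4·(1) = 0, so r = 1 is a repeated root.
Hence w_h = (C1 + C2*x)*exp(x).
Try w_p = A*cos(4*x) + B*sin(4*x). Substituting and equating the coefficients of cos(4x) and sin(4x) gives A = -90/289, B = -48/289, so w_p = -90*cos(4*x)/289 - 48*sin(4*x)/289.
General solution: w = -90*cos(4*x)/289 - 48*sin(4*x)/289 + C1*exp(x) + C2*x*exp(x).
Apply the initial conditions: w(0) = -90/289 + C1 = -2 and w'(0) = -192/289 + C1 + C2 = 0. Solving gives C1 = -488/289, C2 = 40/17.

w = -488*exp(x)/289 - 90*cos(4*x)/289 - 48*sin(4*x)/289 + 40*x*exp(x)/17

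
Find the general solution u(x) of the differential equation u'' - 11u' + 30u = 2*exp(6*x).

u = C1*exp(5*x) + C2*exp(6*x) + 2*x*exp(6*x)

Characteristic equation r² - 11r + 30 = 0 factors as (r - 5)(r - 6) = 0, so r = 5, 6.
Hence u_h = C1*exp(5*x) + C2*exp(6*x).
Since exp(6*x) solves the homogeneous equation (r = 6 is a root of multiplicity 1), multiply the trial by x. Try u_p = A*x*exp(6*x). Substituting into the equation and dividing by exp(6*x) gives A = 2, so u_p = 2*x*exp(6*x).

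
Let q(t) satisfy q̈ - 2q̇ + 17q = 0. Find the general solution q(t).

Characteristic equation r² - 2r + 17 = 0 has discriminant (-2)² - 4·(17) = -64 < 0, so r = 1 ± 4i.
Hence q_h = C1*cos(4*t)*exp(t) + C2*exp(t)*sin(4*t).

q = C1*cos(4*t)*exp(t) + C2*exp(t)*sin(4*t)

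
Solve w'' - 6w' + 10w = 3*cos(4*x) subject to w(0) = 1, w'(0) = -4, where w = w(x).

w = -2*sin(4*x)/17 - cos(4*x)/34 - 225*exp(3*x)*sin(x)/34 + 35*cos(x)*exp(3*x)/34

Characteristic equation r² - 6r + 10 = 0 has discriminant (-6)² - 4·(10) = -4 < 0, so r = 3 ± i.
Hence w_h = C1*cos(x)*exp(3*x) + C2*exp(3*x)*sin(x).
Try w_p = A*cos(4*x) + B*sin(4*x). Substituting and equating the coefficients of cos(4x) and sin(4x) gives A = -1/34, B = -2/17, so w_p = -2*sin(4*x)/17 - cos(4*x)/34.
General solution: w = -2*sin(4*x)/17 - cos(4*x)/34 + C1*cos(x)*exp(3*x) + C2*exp(3*x)*sin(x).
Apply the initial conditions: w(0) = -1/34 + C1 = 1 and w'(0) = -8/17 + C2 + 3*C1 = -4. Solving gives C1 = 35/34, C2 = -225/34.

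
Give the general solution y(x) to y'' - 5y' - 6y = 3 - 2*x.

y = -7/9 + x/3 + C1*exp(-x) + C2*exp(6*x)

Characteristic equation r² - 5r - 6 = 0 factors as (r + 1)(r - 6) = 0, so r = -1, 6.
Hence y_h = C1*exp(-x) + C2*exp(6*x).
For the particular solution try y_p = A0 + A1*x. Substituting and matching coefficients of each power of x gives A0 = -7/9, A1 = 1/3, so y_p = -7/9 + x/3.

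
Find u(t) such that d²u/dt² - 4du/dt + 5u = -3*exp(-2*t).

u = -3*exp(-2*t)/17 + C1*cos(t)*exp(2*t) + C2*exp(2*t)*sin(t)

Characteristic equation r² - 4r + 5 = 0 has discriminant (-4)² - 4·(5) = -4 < 0, so r = 2 ± i.
Hence u_h = C1*cos(t)*exp(2*t) + C2*exp(2*t)*sin(t).
Try u_p = A*exp(-2*t). Substituting into the equation and dividing by exp(-2*t) gives A = -3/17, so u_p = -3*exp(-2*t)/17.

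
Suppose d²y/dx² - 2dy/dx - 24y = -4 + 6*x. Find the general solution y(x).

Characteristic equation r² - 2r - 24 = 0 factors as (r + 4)(r - 6) = 0, so r = -4, 6.
Hence y_h = C1*exp(-4*x) + C2*exp(6*x).
For the particular solution try y_p = A0 + A1*x. Substituting and matching coefficients of each power of x gives A0 = 3/16, A1 = -1/4, so y_p = 3/16 - x/4.

y = 3/16 - x/4 + C1*exp(-4*x) + C2*exp(6*x)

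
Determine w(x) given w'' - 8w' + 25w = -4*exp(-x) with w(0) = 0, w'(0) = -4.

Characteristic equation r² - 8r + 25 = 0 has discriminant (-8)² - 4·(25) = -36 < 0, so r = 4 ± 3i.
Hence w_h = C1*cos(3*x)*exp(4*x) + C2*exp(4*x)*sin(3*x).
Try w_p = A*exp(-x). Substituting into the equation and dividing by exp(-x) gives A = -2/17, so w_p = -2*exp(-x)/17.
General solution: w = -2*exp(-x)/17 + C1*cos(3*x)*exp(4*x) + C2*exp(4*x)*sin(3*x).
Apply the initial conditions: w(0) = -2/17 + C1 = 0 and w'(0) = 2/17 + 3*C2 + 4*C1 = -4. Solving gives C1 = 2/17, C2 = -26/17.

w = -2*exp(-x)/17 - 26*exp(4*x)*sin(3*x)/17 + 2*cos(3*x)*exp(4*x)/17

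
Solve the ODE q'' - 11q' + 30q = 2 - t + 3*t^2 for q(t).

Characteristic equation r² - 11r + 30 = 0 factors as (r - 5)(r - 6) = 0, so r = 5, 6.
Hence q_h = C1*exp(5*t) + C2*exp(6*t).
For the particular solution try q_p = A0 + A1*t + A2*t^2. Substituting and matching coefficients of each power of t gives A0 = 28/375, A1 = 1/25, A2 = 1/10, so q_p = 28/375 + t^2/10 + t/25.

q = 28/375 + t**2/10 + t/25 + C1*exp(5*t) + C2*exp(6*t)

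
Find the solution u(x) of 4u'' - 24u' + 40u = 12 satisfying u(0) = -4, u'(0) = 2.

u = 3/10 - 43*cos(x)*exp(3*x)/10 + 149*exp(3*x)*sin(x)/10

Divide through by 4: u'' - 6u' + 10u = 3.
Characteristic equation r² - 6r + 10 = 0 has discriminant (-6)² - 4·(10) = -4 < 0, so r = 3 ± i.
Hence u_h = C1*cos(x)*exp(3*x) + C2*exp(3*x)*sin(x).
For the particular solution try u_p = A0. Substituting and matching coefficients of each power of x gives A0 = 3/10, so u_p = 3/10.
General solution: u = 3/10 + C1*cos(x)*exp(3*x) + C2*exp(3*x)*sin(x).
Apply the initial conditions: u(0) = 3/10 + C1 = -4 and u'(0) = C2 + 3*C1 = 2. Solving gives C1 = -43/10, C2 = 149/10.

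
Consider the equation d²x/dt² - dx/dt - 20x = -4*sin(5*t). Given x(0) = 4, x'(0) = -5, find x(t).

x = -2*cos(5*t)/205 + 18*sin(5*t)/205 + 53*exp(5*t)/45 + 1045*exp(-4*t)/369

Characteristic equation r² - r - 20 = 0 factors as (r + 4)(r - 5) = 0, so r = -4, 5.
Hence x_h = C1*exp(-4*t) + C2*exp(5*t).
Try x_p = A*cos(5*t) + B*sin(5*t). Substituting and equating the coefficients of cos(5t) and sin(5t) gives A = -2/205, B = 18/205, so x_p = -2*cos(5*t)/205 + 18*sin(5*t)/205.
General solution: x = -2*cos(5*t)/205 + 18*sin(5*t)/205 + C1*exp(-4*t) + C2*exp(5*t).
Apply the initial conditions: x(0) = -2/205 + C1 + C2 = 4 and x'(0) = 18/41 - 4*C1 + 5*C2 = -5. Solving gives C1 = 1045/369, C2 = 53/45.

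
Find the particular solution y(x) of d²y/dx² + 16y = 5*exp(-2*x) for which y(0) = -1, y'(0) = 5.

y = -5*cos(4*x)/4 + exp(-2*x)/4 + 11*sin(4*x)/8

Characteristic equation r² + 16 = 0 has discriminant (0)² - 4·(16) = -64 < 0, so r = ± 4i.
Hence y_h = C1*cos(4*x) + C2*sin(4*x).
Try y_p = A*exp(-2*x). Substituting into the equation and dividing by exp(-2*x) gives A = 1/4, so y_p = exp(-2*x)/4.
General solution: y = exp(-2*x)/4 + C1*cos(4*x) + C2*sin(4*x).
Apply the initial conditions: y(0) = 1/4 + C1 = -1 and y'(0) = -1/2 + 4*C2 = 5. Solving gives C1 = -5/4, C2 = 11/8.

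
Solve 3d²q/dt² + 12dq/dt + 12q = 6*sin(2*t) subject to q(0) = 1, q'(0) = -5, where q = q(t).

Divide through by 3: q'' + 4q' + 4q = 2*sin(2*t).
Characteristic equation r² + 4r + 4 = 0 has discriminant (4)² - 4·(4) = 0, so r = -2 is a repeated root.
Hence q_h = (C1 + C2*t)*exp(-2*t).
Try q_p = A*cos(2*t) + B*sin(2*t). Substituting and equating the coefficients of cos(2t) and sin(2t) gives A = -1/4, B = 0, so q_p = -cos(2*t)/4.
General solution: q = -cos(2*t)/4 + C1*exp(-2*t) + C2*t*exp(-2*t).
Apply the initial conditions: q(0) = -1/4 + C1 = 1 and q'(0) = C2 - 2*C1 = -5. Solving gives C1 = 5/4, C2 = -5/2.

q = -cos(2*t)/4 + 5*exp(-2*t)/4 - 5*t*exp(-2*t)/2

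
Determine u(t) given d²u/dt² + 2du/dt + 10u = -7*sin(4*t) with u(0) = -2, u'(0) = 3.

u = 14*cos(4*t)/25 + 21*sin(4*t)/50 - 64*cos(3*t)*exp(-t)/25 - 31*exp(-t)*sin(3*t)/75

Characteristic equation r² + 2r + 10 = 0 has discriminant (2)² - 4·(10) = -36 < 0, so r = -1 ± 3i.
Hence u_h = C1*cos(3*t)*exp(-t) + C2*exp(-t)*sin(3*t).
Try u_p = A*cos(4*t) + B*sin(4*t). Substituting and equating the coefficients of cos(4t) and sin(4t) gives A = 14/25, B = 21/50, so u_p = 14*cos(4*t)/25 + 21*sin(4*t)/50.
General solution: u = 14*cos(4*t)/25 + 21*sin(4*t)/50 + C1*cos(3*t)*exp(-t) + C2*exp(-t)*sin(3*t).
Apply the initial conditions: u(0) = 14/25 + C1 = -2 and u'(0) = 42/25 - C1 + 3*C2 = 3. Solving gives C1 = -64/25, C2 = -31/75.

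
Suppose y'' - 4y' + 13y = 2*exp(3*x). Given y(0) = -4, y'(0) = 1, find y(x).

Characteristic equation r² - 4r + 13 = 0 has discriminant (-4)² - 4·(13) = -36 < 0, so r = 2 ± 3i.
Hence y_h = C1*cos(3*x)*exp(2*x) + C2*exp(2*x)*sin(3*x).
Try y_p = A*exp(3*x). Substituting into the equation and dividing by exp(3*x) gives A = 1/5, so y_p = exp(3*x)/5.
General solution: y = exp(3*x)/5 + C1*cos(3*x)*exp(2*x) + C2*exp(2*x)*sin(3*x).
Apply the initial conditions: y(0) = 1/5 + C1 = -4 and y'(0) = 3/5 + 2*C1 + 3*C2 = 1. Solving gives C1 = -21/5, C2 = 44/15.

y = exp(3*x)/5 - 21*cos(3*x)*exp(2*x)/5 + 44*exp(2*x)*sin(3*x)/15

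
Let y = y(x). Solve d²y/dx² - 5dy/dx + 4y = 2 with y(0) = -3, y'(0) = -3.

y = 1/2 - 11*exp(x)/3 + exp(4*x)/6

Characteristic equation r² - 5r + 4 = 0 factors as (r - 4)(r - 1) = 0, so r = 4, 1.
Hence y_h = C1*exp(4*x) + C2*exp(x).
For the particular solution try y_p = A0. Substituting and matching coefficients of each power of x gives A0 = 1/2, so y_p = 1/2.
General solution: y = 1/2 + C1*exp(4*x) + C2*exp(x).
Apply the initial conditions: y(0) = 1/2 + C1 + C2 = -3 and y'(0) = C2 + 4*C1 = -3. Solving gives C1 = 1/6, C2 = -11/3.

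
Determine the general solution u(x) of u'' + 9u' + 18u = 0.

Characteristic equation r² + 9r + 18 = 0 factors as (r + 3)(r + 6) = 0, so r = -3, -6.
Hence u_h = C1*exp(-3*x) + C2*exp(-6*x).

u = C1*exp(-3*x) + C2*exp(-6*x)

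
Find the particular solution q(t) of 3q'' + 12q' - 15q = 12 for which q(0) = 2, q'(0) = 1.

Divide through by 3: q'' + 4q' - 5q = 4.
Characteristic equation r² + 4r - 5 = 0 factors as (r - 1)(r + 5) = 0, so r = 1, -5.
Hence q_h = C1*exp(t) + C2*exp(-5*t).
For the particular solution try q_p = A0. Substituting and matching coefficients of each power of t gives A0 = -4/5, so q_p = -4/5.
General solution: q = -4/5 + C1*exp(t) + C2*exp(-5*t).
Apply the initial conditions: q(0) = -4/5 + C1 + C2 = 2 and q'(0) = C1 - 5*C2 = 1. Solving gives C1 = 5/2, C2 = 3/10.

q = -4/5 + 3*exp(-5*t)/10 + 5*exp(t)/2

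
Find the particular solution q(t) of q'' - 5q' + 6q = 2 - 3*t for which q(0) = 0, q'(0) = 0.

Characteristic equation r² - 5r + 6 = 0 factors as (r - 3)(r - 2) = 0, so r = 3, 2.
Hence q_h = C1*exp(3*t) + C2*exp(2*t).
For the particular solution try q_p = A0 + A1*t. Substituting and matching coefficients of each power of t gives A0 = -1/12, A1 = -1/2, so q_p = -1/12 - t/2.
General solution: q = -1/12 - t/2 + C1*exp(3*t) + C2*exp(2*t).
Apply the initial conditions: q(0) = -1/12 + C1 + C2 = 0 and q'(0) = -1/2 + 2*C2 + 3*C1 = 0. Solving gives C1 = 1/3, C2 = -1/4.

q = -1/12 - t/2 - exp(2*t)/4 + exp(3*t)/3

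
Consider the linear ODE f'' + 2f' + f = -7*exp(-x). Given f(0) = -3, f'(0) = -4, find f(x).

Characteristic equation r² + 2r + 1 = 0 has discriminant (2)² - 4·(1) = 0, so r = -1 is a repeated root.
Hence f_h = (C1 + C2*x)*exp(-x).
Since exp(-x) solves the homogeneous equation (r = -1 is a root of multiplicity 2), multiply the trial by x^2. Try f_p = A*x^2*exp(-x). Substituting into the equation and dividing by exp(-x) gives A = -7/2, so f_p = -7*x^2*exp(-x)/2.
General solution: f = C1*exp(-x) - 7*x^2*exp(-x)/2 + C2*x*exp(-x).
Apply the initial conditions: f(0) = C1 = -3 and f'(0) = C2 - C1 = -4. Solving gives C1 = -3, C2 = -7.

f = -3*exp(-x) - 7*x*exp(-x) - 7*x**2*exp(-x)/2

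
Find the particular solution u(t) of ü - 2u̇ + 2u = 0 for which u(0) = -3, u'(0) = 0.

Characteristic equation r² - 2r + 2 = 0 has discriminant (-2)² - 4·(2) = -4 < 0, so r = 1 ± i.
Hence u_h = C1*cos(t)*exp(t) + C2*exp(t)*sin(t).
Apply the initial conditions: u(0) = C1 = -3 and u'(0) = C1 + C2 = 0. Solving gives C1 = -3, C2 = 3.

u = -3*cos(t)*exp(t) + 3*exp(t)*sin(t)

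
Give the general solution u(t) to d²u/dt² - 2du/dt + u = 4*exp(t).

Characteristic equation r² - 2r + 1 = 0 has discriminant (-2)² - 4·(1) = 0, so r = 1 is a repeated root.
Hence u_h = (C1 + C2*t)*exp(t).
Since exp(t) solves the homogeneous equation (r = 1 is a root of multiplicity 2), multiply the trial by t^2. Try u_p = A*t^2*exp(t). Substituting into the equation and dividing by exp(t) gives A = 2, so u_p = 2*t^2*exp(t).

u = C1*exp(t) + 2*t**2*exp(t) + C2*t*exp(t)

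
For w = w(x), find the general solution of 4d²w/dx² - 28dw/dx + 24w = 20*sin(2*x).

Divide through by 4: w'' - 7w' + 6w = 5*sin(2*x).
Characteristic equation r² - 7r + 6 = 0 factors as (r - 6)(r - 1) = 0, so r = 6, 1.
Hence w_h = C1*exp(6*x) + C2*exp(x).
Try w_p = A*cos(2*x) + B*sin(2*x). Substituting and equating the coefficients of cos(2x) and sin(2x) gives A = 7/20, B = 1/20, so w_p = sin(2*x)/20 + 7*cos(2*x)/20.

w = sin(2*x)/20 + 7*cos(2*x)/20 + C1*exp(6*x) + C2*exp(x)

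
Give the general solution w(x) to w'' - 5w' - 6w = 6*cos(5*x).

w = -93*cos(5*x)/793 - 75*sin(5*x)/793 + C1*exp(-x) + C2*exp(6*x)

Characteristic equation r² - 5r - 6 = 0 factors as (r + 1)(r - 6) = 0, so r = -1, 6.
Hence w_h = C1*exp(-x) + C2*exp(6*x).
Try w_p = A*cos(5*x) + B*sin(5*x). Substituting and equating the coefficients of cos(5x) and sin(5x) gives A = -93/793, B = -75/793, so w_p = -93*cos(5*x)/793 - 75*sin(5*x)/793.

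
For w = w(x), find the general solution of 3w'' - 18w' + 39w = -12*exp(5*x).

Divide through by 3: w'' - 6w' + 13w = -4*exp(5*x).
Characteristic equation r² - 6r + 13 = 0 has discriminant (-6)² - 4·(13) = -16 < 0, so r = 3 ± 2i.
Hence w_h = C1*cos(2*x)*exp(3*x) + C2*exp(3*x)*sin(2*x).
Try w_p = A*exp(5*x). Substituting into the equation and dividing by exp(5*x) gives A = -1/2, so w_p = -exp(5*x)/2.

w = -exp(5*x)/2 + C1*cos(2*x)*exp(3*x) + C2*exp(3*x)*sin(2*x)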